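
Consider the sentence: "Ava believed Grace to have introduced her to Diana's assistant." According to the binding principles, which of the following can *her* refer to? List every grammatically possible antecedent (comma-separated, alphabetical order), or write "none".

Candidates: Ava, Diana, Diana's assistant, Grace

*her* is a pronoun; Principle B requires it to be free in its binding domain — the clause headed by 'introduced'.
— Ava: subject of the matrix clause; c-commands the pronoun but lies outside its binding domain — allowed.
— Diana: possessor inside the second object DP of the clause headed by 'introduced'; is c-commanded by the pronoun; coreference would bind this R-expression — blocked (Principle C).
— Diana's assistant: second object of the clause headed by 'introduced'; is c-commanded by the pronoun; coreference would bind this R-expression — blocked (Principle C).
— Grace: subject of the clause headed by 'introduced'; c-commands the pronoun within its binding domain — blocked (Principle B).

Ava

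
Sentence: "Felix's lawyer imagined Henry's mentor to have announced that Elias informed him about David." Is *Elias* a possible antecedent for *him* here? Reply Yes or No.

*him* is a pronoun; Principle B requires it to be free in its binding domain — the clause headed by 'informed'.
— Elias: subject of the clause headed by 'informed'; c-commands the pronoun within its binding domain — blocked (Principle B).

No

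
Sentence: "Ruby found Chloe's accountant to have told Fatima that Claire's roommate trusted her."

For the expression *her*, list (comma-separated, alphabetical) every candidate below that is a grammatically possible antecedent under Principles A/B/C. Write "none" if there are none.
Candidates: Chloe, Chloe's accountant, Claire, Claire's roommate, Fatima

*her* is a pronoun; Principle B requires it to be free in its binding domain — the clause headed by 'trusted'.
— Chloe: possessor inside the subject DP of the clause headed by 'told'; does not c-command the pronoun — Principle B does not apply; allowed.
— Chloe's accountant: subject of the clause headed by 'told'; c-commands the pronoun but lies outside its binding domain — allowed.
— Claire: possessor inside the subject DP of the clause headed by 'trusted'; does not c-command the pronoun — Principle B does not apply; allowed.
— Claire's roommate: subject of the clause headed by 'trusted'; c-commands the pronoun within its binding domain — blocked (Principle B).
— Fatima: object of the clause headed by 'told'; c-commands the pronoun but lies outside its binding domain — allowed.

Chloe, Chloe's accountant, Claire, Fatima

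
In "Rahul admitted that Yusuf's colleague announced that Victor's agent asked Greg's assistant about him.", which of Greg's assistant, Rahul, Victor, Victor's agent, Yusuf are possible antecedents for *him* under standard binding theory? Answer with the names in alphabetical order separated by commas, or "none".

*him* is a pronoun; Principle B requires it to be free in its binding domain — the clause headed by 'asked'.
— Greg's assistant: object of the clause headed by 'asked'; c-commands the pronoun within its binding domain — blocked (Principle B).
— Rahul: subject of the matrix clause; c-commands the pronoun but lies outside its binding domain — allowed.
— Victor: possessor inside the subject DP of the clause headed by 'asked'; does not c-command the pronoun — Principle B does not apply; allowed.
— Victor's agent: subject of the clause headed by 'asked'; c-commands the pronoun within its binding domain — blocked (Principle B).
— Yusuf: possessor inside the subject DP of the clause headed by 'announced'; does not c-command the pronoun — Principle B does not apply; allowed.

Rahul, Victor, Yusuf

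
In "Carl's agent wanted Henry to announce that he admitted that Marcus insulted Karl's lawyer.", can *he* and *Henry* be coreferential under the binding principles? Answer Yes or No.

*Henry* is an R-expression; Principle C requires it to be free (not bound by any c-commanding expression).
— he: subject of the clause headed by 'admitted'; the pronoun does not c-command the R-expression — coreference allowed.

Yes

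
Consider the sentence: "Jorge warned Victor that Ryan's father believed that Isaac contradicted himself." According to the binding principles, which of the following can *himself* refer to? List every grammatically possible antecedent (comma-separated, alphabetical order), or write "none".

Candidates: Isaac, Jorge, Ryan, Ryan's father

Isaac

*himself* is a reflexive; Principle A requires it to be bound within its binding domain — the clause headed by 'contradicted'.
— Isaac: subject of the clause headed by 'contradicted'; c-commands the reflexive within its binding domain — allowed (Principle A).
— Jorge: subject of the matrix clause; c-commands the reflexive but lies outside its binding domain — cannot bind it (Principle A).
— Ryan: possessor inside the subject DP of the clause headed by 'believed'; does not c-command the reflexive — cannot bind it (Principle A).
— Ryan's father: subject of the clause headed by 'believed'; c-commands the reflexive but lies outside its binding domain — cannot bind it (Principle A).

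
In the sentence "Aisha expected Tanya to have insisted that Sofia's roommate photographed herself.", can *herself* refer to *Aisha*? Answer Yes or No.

No

*herself* is a reflexive; Principle A requires it to be bound within its binding domain — the clause headed by 'photographed'.
— Aisha: subject of the matrix clause; c-commands the reflexive but lies outside its binding domain — cannot bind it (Principle A).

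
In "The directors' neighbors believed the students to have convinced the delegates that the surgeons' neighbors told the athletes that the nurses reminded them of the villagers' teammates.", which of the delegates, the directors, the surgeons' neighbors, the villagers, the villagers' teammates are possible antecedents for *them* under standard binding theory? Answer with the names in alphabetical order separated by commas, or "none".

*them* is a pronoun; Principle B requires it to be free in its binding domain — the clause headed by 'reminded'.
— the delegates: object of the clause headed by 'convinced'; c-commands the pronoun but lies outside its binding domain — allowed.
— the directors: possessor inside the subject DP of the matrix clause; does not c-command the pronoun — Principle B does not apply; allowed.
— the surgeons' neighbors: subject of the clause headed by 'told'; c-commands the pronoun but lies outside its binding domain — allowed.
— the villagers: possessor inside the second object DP of the clause headed by 'reminded'; is c-commanded by the pronoun; coreference would bind this R-expression — blocked (Principle C).
— the villagers' teammates: second object of the clause headed by 'reminded'; is c-commanded by the pronoun; coreference would bind this R-expression — blocked (Principle C).

the delegates, the directors, the surgeons' neighbors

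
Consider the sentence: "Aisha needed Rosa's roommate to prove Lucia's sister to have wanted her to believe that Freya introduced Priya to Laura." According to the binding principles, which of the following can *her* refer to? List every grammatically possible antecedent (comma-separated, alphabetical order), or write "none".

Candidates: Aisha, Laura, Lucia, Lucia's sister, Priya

Aisha, Lucia

*her* is a pronoun; Principle B requires it to be free in its binding domain — the clause headed by 'wanted'.
— Aisha: subject of the matrix clause; c-commands the pronoun but lies outside its binding domain — allowed.
— Laura: second object of the clause headed by 'introduced'; is c-commanded by the pronoun; coreference would bind this R-expression — blocked (Principle C).
— Lucia: possessor inside the subject DP of the clause headed by 'wanted'; does not c-command the pronoun — Principle B does not apply; allowed.
— Lucia's sister: subject of the clause headed by 'wanted'; c-commands the pronoun within its binding domain — blocked (Principle B).
— Priya: object of the clause headed by 'introduced'; is c-commanded by the pronoun; coreference would bind this R-expression — blocked (Principle C).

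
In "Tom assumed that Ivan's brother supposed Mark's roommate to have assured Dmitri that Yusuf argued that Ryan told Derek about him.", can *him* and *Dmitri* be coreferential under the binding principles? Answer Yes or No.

Yes

*Dmitri* is an R-expression; Principle C requires it to be free (not bound by any c-commanding expression).
— him: second object of the clause headed by 'told'; the pronoun does not c-command the R-expression — coreference allowed.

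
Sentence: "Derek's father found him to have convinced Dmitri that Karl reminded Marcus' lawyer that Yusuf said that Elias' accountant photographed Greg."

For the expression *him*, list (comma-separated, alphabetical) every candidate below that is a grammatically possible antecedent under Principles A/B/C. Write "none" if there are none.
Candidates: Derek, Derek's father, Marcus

Derek

*him* is a pronoun; Principle B requires it to be free in its binding domain — the matrix clause.
— Derek: possessor inside the subject DP of the matrix clause; does not c-command the pronoun — Principle B does not apply; allowed.
— Derek's father: subject of the matrix clause; c-commands the pronoun within its binding domain — blocked (Principle B).
— Marcus: possessor inside the object DP of the clause headed by 'reminded'; is c-commanded by the pronoun; coreference would bind this R-expression — blocked (Principle C).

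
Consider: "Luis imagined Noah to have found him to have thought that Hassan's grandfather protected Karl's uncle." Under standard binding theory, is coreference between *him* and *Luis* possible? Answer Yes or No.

*Luis* is an R-expression; Principle C requires it to be free (not bound by any c-commanding expression).
— him: subject of the clause headed by 'thought'; the pronoun does not c-command the R-expression — coreference allowed.

Yes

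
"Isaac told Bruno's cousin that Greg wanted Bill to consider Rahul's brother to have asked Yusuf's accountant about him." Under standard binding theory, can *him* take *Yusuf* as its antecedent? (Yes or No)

*him* is a pronoun; Principle B requires it to be free in its binding domain — the clause headed by 'asked'.
— Yusuf: possessor inside the object DP of the clause headed by 'asked'; does not c-command the pronoun — Principle B does not apply; allowed.

Yes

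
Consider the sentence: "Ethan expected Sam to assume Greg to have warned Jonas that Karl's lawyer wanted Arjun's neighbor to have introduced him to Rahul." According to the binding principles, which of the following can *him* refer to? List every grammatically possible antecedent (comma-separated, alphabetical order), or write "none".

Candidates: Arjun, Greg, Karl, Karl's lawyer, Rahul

*him* is a pronoun; Principle B requires it to be free in its binding domain — the clause headed by 'introduced'.
— Arjun: possessor inside the subject DP of the clause headed by 'introduced'; does not c-command the pronoun — Principle B does not apply; allowed.
— Greg: subject of the clause headed by 'warned'; c-commands the pronoun but lies outside its binding domain — allowed.
— Karl: possessor inside the subject DP of the clause headed by 'wanted'; does not c-command the pronoun — Principle B does not apply; allowed.
— Karl's lawyer: subject of the clause headed by 'wanted'; c-commands the pronoun but lies outside its binding domain — allowed.
— Rahul: second object of the clause headed by 'introduced'; is c-commanded by the pronoun; coreference would bind this R-expression — blocked (Principle C).

Arjun, Greg, Karl, Karl's lawyer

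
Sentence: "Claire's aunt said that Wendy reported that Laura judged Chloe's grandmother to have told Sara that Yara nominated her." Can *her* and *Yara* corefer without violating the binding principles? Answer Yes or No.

*Yara* is an R-expression; Principle C requires it to be free (not bound by any c-commanding expression).
— her: object of the clause headed by 'nominated'; the R-expression locally c-commands the pronoun — coreference blocked (Principle B on the pronoun).

No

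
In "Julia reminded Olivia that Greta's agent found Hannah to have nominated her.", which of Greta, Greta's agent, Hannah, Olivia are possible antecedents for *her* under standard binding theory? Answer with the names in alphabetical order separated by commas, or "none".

Greta, Greta's agent, Olivia

*her* is a pronoun; Principle B requires it to be free in its binding domain — the clause headed by 'nominated'.
— Greta: possessor inside the subject DP of the clause headed by 'found'; does not c-command the pronoun — Principle B does not apply; allowed.
— Greta's agent: subject of the clause headed by 'found'; c-commands the pronoun but lies outside its binding domain — allowed.
— Hannah: subject of the clause headed by 'nominated'; c-commands the pronoun within its binding domain — blocked (Principle B).
— Olivia: object of the matrix clause; c-commands the pronoun but lies outside its binding domain — allowed.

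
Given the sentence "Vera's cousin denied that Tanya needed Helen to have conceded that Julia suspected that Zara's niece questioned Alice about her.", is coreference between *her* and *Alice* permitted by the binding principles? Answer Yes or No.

No

*her* is a pronoun; Principle B requires it to be free in its binding domain — the clause headed by 'questioned'.
— Alice: object of the clause headed by 'questioned'; c-commands the pronoun within its binding domain — blocked (Principle B).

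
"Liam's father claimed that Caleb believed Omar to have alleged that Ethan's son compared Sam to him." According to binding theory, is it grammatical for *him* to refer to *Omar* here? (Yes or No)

*Omar* is an R-expression; Principle C requires it to be free (not bound by any c-commanding expression).
— him: second object of the clause headed by 'compared'; the pronoun does not c-command the R-expression — coreference allowed.

Yes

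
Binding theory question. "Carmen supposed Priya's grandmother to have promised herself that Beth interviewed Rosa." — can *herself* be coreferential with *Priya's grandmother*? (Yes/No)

*herself* is a reflexive; Principle A requires it to be bound within its binding domain — the clause headed by 'promised'.
— Priya's grandmother: subject of the clause headed by 'promised'; c-commands the reflexive within its binding domain — allowed (Principle A).

Yes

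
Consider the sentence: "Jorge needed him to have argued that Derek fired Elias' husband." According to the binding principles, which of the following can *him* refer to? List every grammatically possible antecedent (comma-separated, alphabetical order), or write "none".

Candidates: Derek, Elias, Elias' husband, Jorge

*him* is a pronoun; Principle B requires it to be free in its binding domain — the matrix clause.
— Derek: subject of the clause headed by 'fired'; is c-commanded by the pronoun; coreference would bind this R-expression — blocked (Principle C).
— Elias: possessor inside the object DP of the clause headed by 'fired'; is c-commanded by the pronoun; coreference would bind this R-expression — blocked (Principle C).
— Elias' husband: object of the clause headed by 'fired'; is c-commanded by the pronoun; coreference would bind this R-expression — blocked (Principle C).
— Jorge: subject of the matrix clause; c-commands the pronoun within its binding domain — blocked (Principle B).

none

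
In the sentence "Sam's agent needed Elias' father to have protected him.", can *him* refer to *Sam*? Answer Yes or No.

*him* is a pronoun; Principle B requires it to be free in its binding domain — the clause headed by 'protected'.
— Sam: possessor inside the subject DP of the matrix clause; does not c-command the pronoun — Principle B does not apply; allowed.

Yes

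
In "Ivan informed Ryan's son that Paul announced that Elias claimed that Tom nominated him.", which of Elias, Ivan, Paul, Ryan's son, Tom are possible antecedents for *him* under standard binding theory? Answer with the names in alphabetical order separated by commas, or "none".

*him* is a pronoun; Principle B requires it to be free in its binding domain — the clause headed by 'nominated'.
— Elias: subject of the clause headed by 'claimed'; c-commands the pronoun but lies outside its binding domain — allowed.
— Ivan: subject of the matrix clause; c-commands the pronoun but lies outside its binding domain — allowed.
— Paul: subject of the clause headed by 'announced'; c-commands the pronoun but lies outside its binding domain — allowed.
— Ryan's son: object of the matrix clause; c-commands the pronoun but lies outside its binding domain — allowed.
— Tom: subject of the clause headed by 'nominated'; c-commands the pronoun within its binding domain — blocked (Principle B).

Elias, Ivan, Paul, Ryan's son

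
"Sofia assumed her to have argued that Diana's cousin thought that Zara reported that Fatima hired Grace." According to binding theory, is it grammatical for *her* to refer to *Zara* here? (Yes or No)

No

*Zara* is an R-expression; Principle C requires it to be free (not bound by any c-commanding expression).
— her: subject of the clause headed by 'argued'; the pronoun c-commands the R-expression — coreference blocked (Principle C).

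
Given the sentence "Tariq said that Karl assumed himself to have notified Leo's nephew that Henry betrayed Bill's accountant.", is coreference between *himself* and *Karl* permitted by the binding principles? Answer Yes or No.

Yes

*himself* is a reflexive; Principle A requires it to be bound within its binding domain — the clause headed by 'assumed'.
— Karl: subject of the clause headed by 'assumed'; c-commands the reflexive within its binding domain — allowed (Principle A).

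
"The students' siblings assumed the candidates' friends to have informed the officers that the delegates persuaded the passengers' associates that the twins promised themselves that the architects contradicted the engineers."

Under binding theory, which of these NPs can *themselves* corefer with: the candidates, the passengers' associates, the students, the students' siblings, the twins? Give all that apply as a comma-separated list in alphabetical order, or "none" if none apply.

*themselves* is a reflexive; Principle A requires it to be bound within its binding domain — the clause headed by 'promised'.
— the candidates: possessor inside the subject DP of the clause headed by 'informed'; does not c-command the reflexive — cannot bind it (Principle A).
— the passengers' associates: object of the clause headed by 'persuaded'; c-commands the reflexive but lies outside its binding domain — cannot bind it (Principle A).
— the students: possessor inside the subject DP of the matrix clause; does not c-command the reflexive — cannot bind it (Principle A).
— the students' siblings: subject of the matrix clause; c-commands the reflexive but lies outside its binding domain — cannot bind it (Principle A).
— the twins: subject of the clause headed by 'promised'; c-commands the reflexive within its binding domain — allowed (Principle A).

the twins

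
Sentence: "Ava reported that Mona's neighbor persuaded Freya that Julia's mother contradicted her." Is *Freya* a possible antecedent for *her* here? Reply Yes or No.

*her* is a pronoun; Principle B requires it to be free in its binding domain — the clause headed by 'contradicted'.
— Freya: object of the clause headed by 'persuaded'; c-commands the pronoun but lies outside its binding domain — allowed.

Yes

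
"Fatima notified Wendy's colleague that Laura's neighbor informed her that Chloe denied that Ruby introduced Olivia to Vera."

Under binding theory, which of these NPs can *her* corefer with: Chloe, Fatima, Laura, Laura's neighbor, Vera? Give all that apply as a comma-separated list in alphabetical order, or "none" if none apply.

*her* is a pronoun; Principle B requires it to be free in its binding domain — the clause headed by 'informed'.
— Chloe: subject of the clause headed by 'denied'; is c-commanded by the pronoun; coreference would bind this R-expression — blocked (Principle C).
— Fatima: subject of the matrix clause; c-commands the pronoun but lies outside its binding domain — allowed.
— Laura: possessor inside the subject DP of the clause headed by 'informed'; does not c-command the pronoun — Principle B does not apply; allowed.
— Laura's neighbor: subject of the clause headed by 'informed'; c-commands the pronoun within its binding domain — blocked (Principle B).
— Vera: second object of the clause headed by 'introduced'; is c-commanded by the pronoun; coreference would bind this R-expression — blocked (Principle C).

Fatima, Laura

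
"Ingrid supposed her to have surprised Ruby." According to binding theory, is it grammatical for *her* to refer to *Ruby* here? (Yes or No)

*Ruby* is an R-expression; Principle C requires it to be free (not bound by any c-commanding expression).
— her: subject of the clause headed by 'surprised'; the pronoun c-commands the R-expression — coreference blocked (Principle C).

No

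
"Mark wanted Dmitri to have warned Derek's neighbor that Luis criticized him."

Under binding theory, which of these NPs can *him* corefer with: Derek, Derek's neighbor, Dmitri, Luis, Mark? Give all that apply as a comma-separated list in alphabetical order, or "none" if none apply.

Derek, Derek's neighbor, Dmitri, Mark

*him* is a pronoun; Principle B requires it to be free in its binding domain — the clause headed by 'criticized'.
— Derek: possessor inside the object DP of the clause headed by 'warned'; does not c-command the pronoun — Principle B does not apply; allowed.
— Derek's neighbor: object of the clause headed by 'warned'; c-commands the pronoun but lies outside its binding domain — allowed.
— Dmitri: subject of the clause headed by 'warned'; c-commands the pronoun but lies outside its binding domain — allowed.
— Luis: subject of the clause headed by 'criticized'; c-commands the pronoun within its binding domain — blocked (Principle B).
— Mark: subject of the matrix clause; c-commands the pronoun but lies outside its binding domain — allowed.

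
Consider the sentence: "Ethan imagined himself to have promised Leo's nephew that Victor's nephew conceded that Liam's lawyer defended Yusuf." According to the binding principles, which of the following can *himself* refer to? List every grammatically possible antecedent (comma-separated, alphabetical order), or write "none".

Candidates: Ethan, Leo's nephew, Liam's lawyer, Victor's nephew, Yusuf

*himself* is a reflexive; Principle A requires it to be bound within its binding domain — the matrix clause.
— Ethan: subject of the matrix clause; c-commands the reflexive within its binding domain — allowed (Principle A).
— Leo's nephew: object of the clause headed by 'promised'; does not c-command the reflexive — cannot bind it (Principle A).
— Liam's lawyer: subject of the clause headed by 'defended'; does not c-command the reflexive — cannot bind it (Principle A).
— Victor's nephew: subject of the clause headed by 'conceded'; does not c-command the reflexive — cannot bind it (Principle A).
— Yusuf: object of the clause headed by 'defended'; does not c-command the reflexive — cannot bind it (Principle A).

Ethan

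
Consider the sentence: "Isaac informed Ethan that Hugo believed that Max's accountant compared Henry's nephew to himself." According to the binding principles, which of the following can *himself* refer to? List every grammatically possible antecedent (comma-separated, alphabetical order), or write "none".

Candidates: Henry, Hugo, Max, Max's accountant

Max's accountant

*himself* is a reflexive; Principle A requires it to be bound within its binding domain — the clause headed by 'compared'.
— Henry: possessor inside the object DP of the clause headed by 'compared'; does not c-command the reflexive — cannot bind it (Principle A).
— Hugo: subject of the clause headed by 'believed'; c-commands the reflexive but lies outside its binding domain — cannot bind it (Principle A).
— Max: possessor inside the subject DP of the clause headed by 'compared'; does not c-command the reflexive — cannot bind it (Principle A).
— Max's accountant: subject of the clause headed by 'compared'; c-commands the reflexive within its binding domain — allowed (Principle A).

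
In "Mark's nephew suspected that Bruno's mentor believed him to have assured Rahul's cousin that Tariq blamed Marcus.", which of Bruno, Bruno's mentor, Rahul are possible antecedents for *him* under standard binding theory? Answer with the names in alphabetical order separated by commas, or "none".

Bruno

*him* is a pronoun; Principle B requires it to be free in its binding domain — the clause headed by 'believed'.
— Bruno: possessor inside the subject DP of the clause headed by 'believed'; does not c-command the pronoun — Principle B does not apply; allowed.
— Bruno's mentor: subject of the clause headed by 'believed'; c-commands the pronoun within its binding domain — blocked (Principle B).
— Rahul: possessor inside the object DP of the clause headed by 'assured'; is c-commanded by the pronoun; coreference would bind this R-expression — blocked (Principle C).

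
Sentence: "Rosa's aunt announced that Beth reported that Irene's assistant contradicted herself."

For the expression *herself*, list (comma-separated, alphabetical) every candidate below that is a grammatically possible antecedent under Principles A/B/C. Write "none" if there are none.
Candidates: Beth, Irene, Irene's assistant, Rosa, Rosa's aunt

*herself* is a reflexive; Principle A requires it to be bound within its binding domain — the clause headed by 'contradicted'.
— Beth: subject of the clause headed by 'reported'; c-commands the reflexive but lies outside its binding domain — cannot bind it (Principle A).
— Irene: possessor inside the subject DP of the clause headed by 'contradicted'; does not c-command the reflexive — cannot bind it (Principle A).
— Irene's assistant: subject of the clause headed by 'contradicted'; c-commands the reflexive within its binding domain — allowed (Principle A).
— Rosa: possessor inside the subject DP of the matrix clause; does not c-command the reflexive — cannot bind it (Principle A).
— Rosa's aunt: subject of the matrix clause; c-commands the reflexive but lies outside its binding domain — cannot bind it (Principle A).

Irene's assistant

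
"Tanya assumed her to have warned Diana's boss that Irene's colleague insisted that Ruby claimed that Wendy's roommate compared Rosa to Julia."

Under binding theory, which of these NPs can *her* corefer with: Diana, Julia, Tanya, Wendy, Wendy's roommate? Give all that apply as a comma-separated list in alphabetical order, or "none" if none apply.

*her* is a pronoun; Principle B requires it to be free in its binding domain — the matrix clause.
— Diana: possessor inside the object DP of the clause headed by 'warned'; is c-commanded by the pronoun; coreference would bind this R-expression — blocked (Principle C).
— Julia: second object of the clause headed by 'compared'; is c-commanded by the pronoun; coreference would bind this R-expression — blocked (Principle C).
— Tanya: subject of the matrix clause; c-commands the pronoun within its binding domain — blocked (Principle B).
— Wendy: possessor inside the subject DP of the clause headed by 'compared'; is c-commanded by the pronoun; coreference would bind this R-expression — blocked (Principle C).
— Wendy's roommate: subject of the clause headed by 'compared'; is c-commanded by the pronoun; coreference would bind this R-expression — blocked (Principle C).

none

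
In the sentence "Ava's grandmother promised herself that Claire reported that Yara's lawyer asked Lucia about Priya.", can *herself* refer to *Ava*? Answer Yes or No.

No

*herself* is a reflexive; Principle A requires it to be bound within its binding domain — the matrix clause.
— Ava: possessor inside the subject DP of the matrix clause; does not c-command the reflexive — cannot bind it (Principle A).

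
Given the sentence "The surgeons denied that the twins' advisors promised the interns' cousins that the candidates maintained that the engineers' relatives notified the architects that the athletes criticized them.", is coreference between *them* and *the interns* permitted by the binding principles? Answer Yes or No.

*them* is a pronoun; Principle B requires it to be free in its binding domain — the clause headed by 'criticized'.
— the interns: possessor inside the object DP of the clause headed by 'promised'; does not c-command the pronoun — Principle B does not apply; allowed.

Yes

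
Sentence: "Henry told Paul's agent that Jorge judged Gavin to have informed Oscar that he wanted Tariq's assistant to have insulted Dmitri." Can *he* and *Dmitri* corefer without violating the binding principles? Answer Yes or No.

*Dmitri* is an R-expression; Principle C requires it to be free (not bound by any c-commanding expression).
— he: subject of the clause headed by 'wanted'; the pronoun c-commands the R-expression — coreference blocked (Principle C).

No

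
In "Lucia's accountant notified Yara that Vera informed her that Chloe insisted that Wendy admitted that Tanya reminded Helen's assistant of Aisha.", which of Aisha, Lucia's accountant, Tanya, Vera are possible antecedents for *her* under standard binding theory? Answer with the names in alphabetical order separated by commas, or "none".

Lucia's accountant

*her* is a pronoun; Principle B requires it to be free in its binding domain — the clause headed by 'informed'.
— Aisha: second object of the clause headed by 'reminded'; is c-commanded by the pronoun; coreference would bind this R-expression — blocked (Principle C).
— Lucia's accountant: subject of the matrix clause; c-commands the pronoun but lies outside its binding domain — allowed.
— Tanya: subject of the clause headed by 'reminded'; is c-commanded by the pronoun; coreference would bind this R-expression — blocked (Principle C).
— Vera: subject of the clause headed by 'informed'; c-commands the pronoun within its binding domain — blocked (Principle B).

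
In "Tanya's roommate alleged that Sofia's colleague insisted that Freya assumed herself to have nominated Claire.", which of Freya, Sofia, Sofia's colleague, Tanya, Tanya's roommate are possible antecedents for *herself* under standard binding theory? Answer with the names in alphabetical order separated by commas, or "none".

*herself* is a reflexive; Principle A requires it to be bound within its binding domain — the clause headed by 'assumed'.
— Freya: subject of the clause headed by 'assumed'; c-commands the reflexive within its binding domain — allowed (Principle A).
— Sofia: possessor inside the subject DP of the clause headed by 'insisted'; does not c-command the reflexive — cannot bind it (Principle A).
— Sofia's colleague: subject of the clause headed by 'insisted'; c-commands the reflexive but lies outside its binding domain — cannot bind it (Principle A).
— Tanya: possessor inside the subject DP of the matrix clause; does not c-command the reflexive — cannot bind it (Principle A).
— Tanya's roommate: subject of the matrix clause; c-commands the reflexive but lies outside its binding domain — cannot bind it (Principle A).

Freya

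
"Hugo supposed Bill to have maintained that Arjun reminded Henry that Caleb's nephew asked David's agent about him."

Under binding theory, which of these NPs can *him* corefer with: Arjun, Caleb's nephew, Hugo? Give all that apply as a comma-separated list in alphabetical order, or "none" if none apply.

Arjun, Hugo

*him* is a pronoun; Principle B requires it to be free in its binding domain — the clause headed by 'asked'.
— Arjun: subject of the clause headed by 'reminded'; c-commands the pronoun but lies outside its binding domain — allowed.
— Caleb's nephew: subject of the clause headed by 'asked'; c-commands the pronoun within its binding domain — blocked (Principle B).
— Hugo: subject of the matrix clause; c-commands the pronoun but lies outside its binding domain — allowed.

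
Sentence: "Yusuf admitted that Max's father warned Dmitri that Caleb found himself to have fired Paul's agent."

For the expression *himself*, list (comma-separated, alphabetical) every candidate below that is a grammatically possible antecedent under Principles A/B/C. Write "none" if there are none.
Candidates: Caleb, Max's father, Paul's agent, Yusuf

*himself* is a reflexive; Principle A requires it to be bound within its binding domain — the clause headed by 'found'.
— Caleb: subject of the clause headed by 'found'; c-commands the reflexive within its binding domain — allowed (Principle A).
— Max's father: subject of the clause headed by 'warned'; c-commands the reflexive but lies outside its binding domain — cannot bind it (Principle A).
— Paul's agent: object of the clause headed by 'fired'; does not c-command the reflexive — cannot bind it (Principle A).
— Yusuf: subject of the matrix clause; c-commands the reflexive but lies outside its binding domain — cannot bind it (Principle A).

Caleb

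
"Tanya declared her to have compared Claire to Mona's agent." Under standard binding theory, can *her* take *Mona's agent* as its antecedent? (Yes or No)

*her* is a pronoun; Principle B requires it to be free in its binding domain — the matrix clause.
— Mona's agent: second object of the clause headed by 'compared'; is c-commanded by the pronoun; coreference would bind this R-expression — blocked (Principle C).

No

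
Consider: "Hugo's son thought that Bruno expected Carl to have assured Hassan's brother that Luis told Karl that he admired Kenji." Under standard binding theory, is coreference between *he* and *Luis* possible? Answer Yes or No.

Yes

*Luis* is an R-expression; Principle C requires it to be free (not bound by any c-commanding expression).
— he: subject of the clause headed by 'admired'; the pronoun does not c-command the R-expression — coreference allowed.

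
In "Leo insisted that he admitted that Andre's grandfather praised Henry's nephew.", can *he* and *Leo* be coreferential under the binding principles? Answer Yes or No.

Yes

*Leo* is an R-expression; Principle C requires it to be free (not bound by any c-commanding expression).
— he: subject of the clause headed by 'admitted'; the pronoun does not c-command the R-expression — coreference allowed.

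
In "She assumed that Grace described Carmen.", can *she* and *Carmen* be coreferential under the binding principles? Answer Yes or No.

*Carmen* is an R-expression; Principle C requires it to be free (not bound by any c-commanding expression).
— she: subject of the matrix clause; the pronoun c-commands the R-expression — coreference blocked (Principle C).

No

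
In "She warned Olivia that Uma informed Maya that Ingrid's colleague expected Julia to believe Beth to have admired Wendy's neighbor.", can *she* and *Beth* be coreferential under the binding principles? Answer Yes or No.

No

*Beth* is an R-expression; Principle C requires it to be free (not bound by any c-commanding expression).
— she: subject of the matrix clause; the pronoun c-commands the R-expression — coreference blocked (Principle C).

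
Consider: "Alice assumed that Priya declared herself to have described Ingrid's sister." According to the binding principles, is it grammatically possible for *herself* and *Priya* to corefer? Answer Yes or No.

*herself* is a reflexive; Principle A requires it to be bound within its binding domain — the clause headed by 'declared'.
— Priya: subject of the clause headed by 'declared'; c-commands the reflexive within its binding domain — allowed (Principle A).

Yes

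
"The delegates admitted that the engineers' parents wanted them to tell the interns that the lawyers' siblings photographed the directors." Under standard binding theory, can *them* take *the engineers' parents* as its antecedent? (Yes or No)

No

*them* is a pronoun; Principle B requires it to be free in its binding domain — the clause headed by 'wanted'.
— the engineers' parents: subject of the clause headed by 'wanted'; c-commands the pronoun within its binding domain — blocked (Principle B).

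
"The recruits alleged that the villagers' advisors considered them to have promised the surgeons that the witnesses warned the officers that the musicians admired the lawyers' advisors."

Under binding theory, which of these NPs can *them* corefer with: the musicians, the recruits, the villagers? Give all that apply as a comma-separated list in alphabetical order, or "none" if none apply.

*them* is a pronoun; Principle B requires it to be free in its binding domain — the clause headed by 'considered'.
— the musicians: subject of the clause headed by 'admired'; is c-commanded by the pronoun; coreference would bind this R-expression — blocked (Principle C).
— the recruits: subject of the matrix clause; c-commands the pronoun but lies outside its binding domain — allowed.
— the villagers: possessor inside the subject DP of the clause headed by 'considered'; does not c-command the pronoun — Principle B does not apply; allowed.

the recruits, the villagers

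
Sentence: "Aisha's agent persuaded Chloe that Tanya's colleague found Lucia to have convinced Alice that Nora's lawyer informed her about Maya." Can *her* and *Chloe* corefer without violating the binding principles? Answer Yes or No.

Yes

*Chloe* is an R-expression; Principle C requires it to be free (not bound by any c-commanding expression).
— her: object of the clause headed by 'informed'; the pronoun does not c-command the R-expression — coreference allowed.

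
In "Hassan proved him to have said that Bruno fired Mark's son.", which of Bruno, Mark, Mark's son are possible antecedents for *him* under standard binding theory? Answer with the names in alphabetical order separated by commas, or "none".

*him* is a pronoun; Principle B requires it to be free in its binding domain — the matrix clause.
— Bruno: subject of the clause headed by 'fired'; is c-commanded by the pronoun; coreference would bind this R-expression — blocked (Principle C).
— Mark: possessor inside the object DP of the clause headed by 'fired'; is c-commanded by the pronoun; coreference would bind this R-expression — blocked (Principle C).
— Mark's son: object of the clause headed by 'fired'; is c-commanded by the pronoun; coreference would bind this R-expression — blocked (Principle C).

none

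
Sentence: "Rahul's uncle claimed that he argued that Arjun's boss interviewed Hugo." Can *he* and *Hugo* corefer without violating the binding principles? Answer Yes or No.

No

*Hugo* is an R-expression; Principle C requires it to be free (not bound by any c-commanding expression).
— he: subject of the clause headed by 'argued'; the pronoun c-commands the R-expression — coreference blocked (Principle C).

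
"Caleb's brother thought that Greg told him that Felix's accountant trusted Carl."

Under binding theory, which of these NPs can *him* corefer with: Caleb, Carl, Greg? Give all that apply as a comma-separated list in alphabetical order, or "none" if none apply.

*him* is a pronoun; Principle B requires it to be free in its binding domain — the clause headed by 'told'.
— Caleb: possessor inside the subject DP of the matrix clause; does not c-command the pronoun — Principle B does not apply; allowed.
— Carl: object of the clause headed by 'trusted'; is c-commanded by the pronoun; coreference would bind this R-expression — blocked (Principle C).
— Greg: subject of the clause headed by 'told'; c-commands the pronoun within its binding domain — blocked (Principle B).

Caleb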